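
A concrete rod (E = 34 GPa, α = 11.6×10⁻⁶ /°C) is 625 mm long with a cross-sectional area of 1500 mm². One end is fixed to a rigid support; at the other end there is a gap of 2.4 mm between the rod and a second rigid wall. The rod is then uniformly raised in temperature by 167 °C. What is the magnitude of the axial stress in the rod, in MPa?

If the wall were absent the rod would grow by αΔT L = 11.6×10⁻⁶ × 167 × 625 = 1.211 mm.
Since δ_free = 1.21 mm is less than the 2.4 mm gap, the rod never touches the wall. No axial force develops.

σ ≈ 0 MPa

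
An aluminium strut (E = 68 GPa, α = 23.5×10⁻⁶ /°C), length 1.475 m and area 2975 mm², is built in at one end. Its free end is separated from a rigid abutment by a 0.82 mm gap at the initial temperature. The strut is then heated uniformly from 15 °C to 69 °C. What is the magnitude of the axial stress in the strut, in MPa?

σ ≈ 48.5 MPa (compressive)

Unrestrained expansion: δ_free = αΔT L = 23.5×10⁻⁶ × 54 × 1475 = 1.872 mm.
The gap closes (δ_free > 0.82 mm) and the wall then resists a further 1.872 − 0.82 = 1.052 mm of expansion.
So σ = E(δ_free − g)/L = 68×10³ × 1.052/1475 = 48.49 MPa.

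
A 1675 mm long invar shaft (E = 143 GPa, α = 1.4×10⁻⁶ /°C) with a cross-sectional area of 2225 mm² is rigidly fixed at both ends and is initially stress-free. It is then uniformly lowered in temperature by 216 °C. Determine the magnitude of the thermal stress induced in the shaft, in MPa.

With length fixed, the mechanical strain must cancel the thermal strain αΔT = 1.4×10⁻⁶ × 216 = 302.4×10⁻⁶.
σ = EαΔT = 143×10³ × 1.4×10⁻⁶ × 216 = 43.24 MPa (tensile; the shaft is trying to contract).

σ ≈ 43.2 MPa (tensile)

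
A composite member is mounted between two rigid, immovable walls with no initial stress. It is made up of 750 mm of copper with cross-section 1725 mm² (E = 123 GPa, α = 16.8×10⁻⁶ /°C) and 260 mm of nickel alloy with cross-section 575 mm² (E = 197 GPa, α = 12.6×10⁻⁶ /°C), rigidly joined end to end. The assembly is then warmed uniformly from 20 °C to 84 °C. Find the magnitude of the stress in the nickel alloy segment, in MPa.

σ ≈ 303 MPa (compressive)

If the supports were absent, the total length change would be Σ αᵢΔT Lᵢ = 16.8×10⁻⁶×64×750 + 12.6×10⁻⁶×64×260 = 1.016 mm.
The walls prevent any net length change, so an axial force P (same in every segment) develops. Compatibility: P · Σ Lᵢ/(AᵢEᵢ) = δ_free.
The series flexibility is Σ Lᵢ/(AᵢEᵢ) = 750/(1725×123×10³) + 260/(575×197×10³) = 5.83×10⁻⁶ mm/N.
Hence P = δ_free / Σ(L/AE) = 1.016/5.83×10⁻⁶ = 174.3 kN (compressive).
σ_{nickel alloy} = P / A = 174300 / 575 = 303.1 MPa.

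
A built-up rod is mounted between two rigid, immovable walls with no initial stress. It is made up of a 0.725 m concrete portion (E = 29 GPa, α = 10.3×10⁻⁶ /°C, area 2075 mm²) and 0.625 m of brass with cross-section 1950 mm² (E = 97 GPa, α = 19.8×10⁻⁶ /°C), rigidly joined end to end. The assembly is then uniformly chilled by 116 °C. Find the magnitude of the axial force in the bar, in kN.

With the walls removed the bar would change length by δ_free = Σ αᵢΔT Lᵢ = 10.3×10⁻⁶×116×725 + 19.8×10⁻⁶×116×625 = 2.302 mm.
Since the ends are fixed, an axial force P builds up, equal in every segment, with P · Σ Lᵢ/(AᵢEᵢ) = δ_free.
Σ Lᵢ/(AᵢEᵢ) = 725/(2075×29×10³) + 625/(1950×97×10³) = 1.535×10⁻⁵ mm/N.
P = 2.302 / 1.535×10⁻⁵ = 149900 N = 149.9 kN, tensile.

P ≈ 150 kN (tensile)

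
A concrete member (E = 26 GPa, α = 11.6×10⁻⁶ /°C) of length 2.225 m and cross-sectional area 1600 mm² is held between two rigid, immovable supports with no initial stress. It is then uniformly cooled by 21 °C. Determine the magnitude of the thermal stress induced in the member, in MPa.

σ ≈ 6.33 MPa (tensile)

The supports are rigid, so the total axial strain is zero. The restrained thermal strain is ε = αΔT = 11.6×10⁻⁶ × 21 = 243.6×10⁻⁶.
The stress required to suppress this strain is σ = Eε = 26×10³ × 243.6×10⁻⁶ = 6.334 MPa, tensile since the member is trying to contract.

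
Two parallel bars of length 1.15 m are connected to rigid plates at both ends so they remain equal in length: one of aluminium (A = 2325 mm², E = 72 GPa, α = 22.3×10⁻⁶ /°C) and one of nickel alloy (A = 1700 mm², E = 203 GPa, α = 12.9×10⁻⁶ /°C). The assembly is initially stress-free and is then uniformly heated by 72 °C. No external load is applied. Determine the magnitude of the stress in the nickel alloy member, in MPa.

σ ≈ 44.9 MPa (tensile)

Equilibrium of a rigid end plate with no external load gives equal and opposite internal forces ±P in the two members. Since α_{aluminium} > α_{nickel alloy}, heating drives the aluminium into compression and the nickel alloy into tension.
Compatibility of the two members (thermal + elastic change equal): (α₁ − α₂)ΔT = P·[1/(A₁E₁) + 1/(A₂E₂)].
|α₁ − α₂|·ΔT = 9.4×10⁻⁶ × 72 = 0.0006768.
1/(A₁E₁) + 1/(A₂E₂) = 1/(2325×72×10³) + 1/(1700×203×10³) = 8.871×10⁻⁹ N⁻¹.
So P = 0.0006768 / 8.871×10⁻⁹ = 76.29 kN.
σ_{nickel alloy} = P/A₂ = 76290/1700 = 44.88 MPa, tensile.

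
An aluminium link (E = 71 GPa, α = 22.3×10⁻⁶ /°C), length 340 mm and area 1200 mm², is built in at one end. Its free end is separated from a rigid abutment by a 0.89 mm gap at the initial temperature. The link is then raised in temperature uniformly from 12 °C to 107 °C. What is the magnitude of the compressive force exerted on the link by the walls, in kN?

Free thermal elongation = αΔT L = 22.3×10⁻⁶ × 95 × 340 = 0.7203 mm.
Since δ_free = 0.72 mm is less than the 0.89 mm gap, the link never touches the wall. No axial force develops.

P ≈ 0 kN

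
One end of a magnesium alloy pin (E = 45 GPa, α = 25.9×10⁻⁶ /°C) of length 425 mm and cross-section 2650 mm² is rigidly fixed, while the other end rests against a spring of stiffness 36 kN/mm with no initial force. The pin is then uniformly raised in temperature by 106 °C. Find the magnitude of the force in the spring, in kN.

If the spring were absent the pin would lengthen by αΔT L = 25.9×10⁻⁶ × 106 × 425 = 1.167 mm.
Let P be the compressive force at the spring. The pin shortens elastically by PL/(AE) and the spring compresses by P/k; together these equal δ_free.
P [ L/(AE) + 1/k ] = δ_free → P [ 425/(2650×45×10³) + 1/(36×10³) ] = 1.167.
P = 1.167 / 3.134×10⁻⁵ = 37230 N.

P ≈ 37.2 kN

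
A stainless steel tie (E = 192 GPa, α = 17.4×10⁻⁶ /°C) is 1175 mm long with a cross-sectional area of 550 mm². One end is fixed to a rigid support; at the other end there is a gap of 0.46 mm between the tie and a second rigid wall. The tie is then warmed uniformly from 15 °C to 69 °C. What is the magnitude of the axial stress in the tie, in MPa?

σ ≈ 105 MPa (compressive)

Free thermal elongation = αΔT L = 17.4×10⁻⁶ × 54 × 1175 = 1.104 mm.
The gap closes (δ_free > 0.46 mm) and the wall then resists a further 1.104 − 0.46 = 0.644 mm of expansion.
That suppressed elongation corresponds to σ = E·Δ/L = 192×10³ × 0.644/1175 = 105.2 MPa.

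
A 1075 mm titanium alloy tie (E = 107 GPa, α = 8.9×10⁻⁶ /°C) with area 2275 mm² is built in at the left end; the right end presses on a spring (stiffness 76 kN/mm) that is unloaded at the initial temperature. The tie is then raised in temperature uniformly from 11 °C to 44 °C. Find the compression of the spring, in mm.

If the spring were absent the tie would lengthen by αΔT L = 8.9×10⁻⁶ × 33 × 1075 = 0.3157 mm.
With a force P in the spring, the elastic change of the tie is PL/(AE) and that of the spring is P/k; compatibility requires their sum to equal δ_free.
So P = δ_free / [L/(AE) + 1/k] = 0.3157 / [ 1075/(2275×107×10³) + 1/(76×10³) ].
P = 0.3157 / 1.757×10⁻⁵ = 17970 N.
Spring compression = P/k = 17970/(76×10³) = 0.2364 mm.

δ ≈ 0.236 mm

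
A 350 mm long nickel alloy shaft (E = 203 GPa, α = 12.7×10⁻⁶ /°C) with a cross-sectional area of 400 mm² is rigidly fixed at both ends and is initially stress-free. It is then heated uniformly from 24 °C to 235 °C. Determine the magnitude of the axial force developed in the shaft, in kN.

Full restraint means ε = 0, so the stress is σ = EαΔT = 203×10³ × 12.7×10⁻⁶ × 211 = 544 MPa.
P = AEαΔT = 400 × 203×10³ × 12.7×10⁻⁶ × 211 = 217.6 kN (compressive).

P ≈ 218 kN (compressive)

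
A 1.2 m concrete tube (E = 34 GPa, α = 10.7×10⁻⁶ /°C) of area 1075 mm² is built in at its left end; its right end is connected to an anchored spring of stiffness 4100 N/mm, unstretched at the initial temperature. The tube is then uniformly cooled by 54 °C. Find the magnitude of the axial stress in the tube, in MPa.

σ ≈ 2.33 MPa (tensile)

If the spring were absent the tube would shorten by αΔT L = 10.7×10⁻⁶ × 54 × 1200 = 0.6934 mm.
With a force P in the spring, the elastic change of the tube is PL/(AE) and that of the spring is P/k; compatibility requires their sum to equal δ_free.
P [ L/(AE) + 1/k ] = δ_free → P [ 1200/(1075×34×10³) + 1/(4100) ] = 0.6934.
P = 0.6934 / 0.0002767 = 2506 N.
σ = P/A = 2506/1075 = 2.331 MPa.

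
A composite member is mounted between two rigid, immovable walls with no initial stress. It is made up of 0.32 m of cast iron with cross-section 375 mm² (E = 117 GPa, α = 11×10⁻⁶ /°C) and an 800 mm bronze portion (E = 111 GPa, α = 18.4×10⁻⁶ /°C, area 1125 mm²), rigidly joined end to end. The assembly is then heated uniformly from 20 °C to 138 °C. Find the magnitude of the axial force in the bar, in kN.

Free thermal expansion of the whole bar: Σ αᵢΔT Lᵢ = 11×10⁻⁶×118×320 + 18.4×10⁻⁶×118×800 = 2.152 mm.
Since the ends are fixed, an axial force P builds up, equal in every segment, with P · Σ Lᵢ/(AᵢEᵢ) = δ_free.
Σ Lᵢ/(AᵢEᵢ) = 320/(375×117×10³) + 800/(1125×111×10³) = 1.37×10⁻⁵ mm/N.
Hence P = δ_free / Σ(L/AE) = 2.152/1.37×10⁻⁵ = 157.1 kN (compressive).

P ≈ 157 kN (compressive)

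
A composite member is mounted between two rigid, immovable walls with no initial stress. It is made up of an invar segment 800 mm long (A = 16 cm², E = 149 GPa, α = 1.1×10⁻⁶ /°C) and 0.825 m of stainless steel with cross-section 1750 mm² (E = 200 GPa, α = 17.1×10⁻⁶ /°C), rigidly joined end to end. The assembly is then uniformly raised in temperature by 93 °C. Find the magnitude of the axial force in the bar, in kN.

Free thermal expansion of the whole bar: Σ αᵢΔT Lᵢ = 1.1×10⁻⁶×93×800 + 17.1×10⁻⁶×93×825 = 1.394 mm.
The walls prevent any net length change, so an axial force P (same in every segment) develops. Compatibility: P · Σ Lᵢ/(AᵢEᵢ) = δ_free.
The series flexibility is Σ Lᵢ/(AᵢEᵢ) = 800/(1600×149×10³) + 825/(1750×200×10³) = 5.713×10⁻⁶ mm/N.
So P = 1.394 / 5.713×10⁻⁶ = 244 kN, compressive.

P ≈ 244 kN (compressive)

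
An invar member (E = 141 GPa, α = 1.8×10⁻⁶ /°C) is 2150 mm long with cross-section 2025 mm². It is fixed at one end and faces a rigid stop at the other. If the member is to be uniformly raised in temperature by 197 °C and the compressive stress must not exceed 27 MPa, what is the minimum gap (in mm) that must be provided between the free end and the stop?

g ≈ 0.351 mm

Free expansion if unrestrained: δ_free = αΔT L = 1.8×10⁻⁶ × 197 × 2150 = 0.7624 mm.
A stress of 27 MPa corresponds to the wall pushing the member back by σL/E = 27×2150/(141×10³) = 0.4117 mm.
So the gap has to take up the difference, g_min = δ_free − σL/E = 0.7624 − 0.4117 = 0.3507 mm.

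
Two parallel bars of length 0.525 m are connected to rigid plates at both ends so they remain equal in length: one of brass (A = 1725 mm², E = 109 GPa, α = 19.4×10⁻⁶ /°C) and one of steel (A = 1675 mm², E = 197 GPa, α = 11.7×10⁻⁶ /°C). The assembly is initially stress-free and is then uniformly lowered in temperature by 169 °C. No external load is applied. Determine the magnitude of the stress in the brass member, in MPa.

σ ≈ 90.4 MPa (tensile)

Equilibrium of a rigid end plate with no external load gives equal and opposite internal forces ±P in the two members. Since α_{brass} > α_{steel}, cooling drives the brass into tension and the steel into compression.
Compatibility of the two members (thermal + elastic change equal): (α₁ − α₂)ΔT = P·[1/(A₁E₁) + 1/(A₂E₂)].
|α₁ − α₂|·ΔT = 7.7×10⁻⁶ × 169 = 0.001301.
1/(A₁E₁) + 1/(A₂E₂) = 1/(1725×109×10³) + 1/(1675×197×10³) = 8.349×10⁻⁹ N⁻¹.
P = 0.001301 / 8.349×10⁻⁹ = 155900 N = 155.9 kN.
σ_{brass} = P/A₁ = 155900/1725 = 90.36 MPa, tensile.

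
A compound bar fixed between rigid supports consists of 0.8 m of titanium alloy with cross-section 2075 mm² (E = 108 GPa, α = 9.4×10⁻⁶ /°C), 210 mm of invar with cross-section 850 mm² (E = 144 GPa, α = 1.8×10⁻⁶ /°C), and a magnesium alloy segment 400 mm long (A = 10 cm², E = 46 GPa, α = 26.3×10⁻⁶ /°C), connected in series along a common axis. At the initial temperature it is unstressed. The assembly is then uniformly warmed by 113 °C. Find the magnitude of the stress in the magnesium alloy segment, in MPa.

σ ≈ 149 MPa (compressive)

With the walls removed the bar would change length by δ_free = Σ αᵢΔT Lᵢ = 9.4×10⁻⁶×113×800 + 1.8×10⁻⁶×113×210 + 26.3×10⁻⁶×113×400 = 2.081 mm.
The rigid supports impose zero overall length change; the single axial force P common to all segments must satisfy P Σ Lᵢ/(AᵢEᵢ) = δ_free.
The series flexibility is Σ Lᵢ/(AᵢEᵢ) = 800/(2075×108×10³) + 210/(850×144×10³) + 400/(1000×46×10³) = 1.398×10⁻⁵ mm/N.
P = 2.081 / 1.398×10⁻⁵ = 148900 N = 148.9 kN, compressive.
σ_{magnesium alloy} = P / A = 148900 / 1000 = 148.9 MPa.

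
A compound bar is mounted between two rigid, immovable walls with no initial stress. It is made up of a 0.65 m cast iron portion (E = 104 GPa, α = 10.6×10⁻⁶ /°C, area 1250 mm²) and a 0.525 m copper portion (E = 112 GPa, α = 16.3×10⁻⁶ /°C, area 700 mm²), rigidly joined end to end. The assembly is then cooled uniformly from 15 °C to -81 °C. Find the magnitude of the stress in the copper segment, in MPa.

σ ≈ 181 MPa (tensile)

Free thermal contraction of the whole bar: Σ αᵢΔT Lᵢ = 10.6×10⁻⁶×96×650 + 16.3×10⁻⁶×96×525 = 1.483 mm.
The rigid supports impose zero overall length change; the single axial force P common to all segments must satisfy P Σ Lᵢ/(AᵢEᵢ) = δ_free.
The series flexibility is Σ Lᵢ/(AᵢEᵢ) = 650/(1250×104×10³) + 525/(700×112×10³) = 1.17×10⁻⁵ mm/N.
So P = 1.483 / 1.17×10⁻⁵ = 126.8 kN, tensile.
σ_{copper} = P / A = 126800 / 700 = 181.1 MPa.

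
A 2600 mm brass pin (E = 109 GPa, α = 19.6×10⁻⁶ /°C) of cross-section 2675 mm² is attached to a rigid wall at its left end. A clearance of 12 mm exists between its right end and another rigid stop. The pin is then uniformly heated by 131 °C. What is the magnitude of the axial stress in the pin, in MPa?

If the wall were absent the pin would grow by αΔT L = 19.6×10⁻⁶ × 131 × 2600 = 6.676 mm.
Since δ_free = 6.68 mm is less than the 12 mm gap, the pin never touches the wall. No axial force develops.

σ ≈ 0 MPa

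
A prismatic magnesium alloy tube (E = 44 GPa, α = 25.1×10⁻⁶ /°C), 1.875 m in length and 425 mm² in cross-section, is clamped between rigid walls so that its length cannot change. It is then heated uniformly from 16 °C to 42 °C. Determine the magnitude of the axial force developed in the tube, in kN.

P ≈ 12.2 kN (compressive)

With zero net strain, σ = E·αΔT = 44 GPa × 25.1×10⁻⁶ × 26 = 28.71 MPa.
Axial force P = σA = 28.71 × 425 = 12200 N = 12.2 kN, compressive.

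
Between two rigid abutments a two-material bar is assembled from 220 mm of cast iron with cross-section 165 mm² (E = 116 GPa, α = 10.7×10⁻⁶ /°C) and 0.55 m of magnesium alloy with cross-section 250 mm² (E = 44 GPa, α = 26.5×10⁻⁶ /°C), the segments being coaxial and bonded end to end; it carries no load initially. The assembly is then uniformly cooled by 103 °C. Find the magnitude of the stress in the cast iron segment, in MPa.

Free thermal contraction of the whole bar: Σ αᵢΔT Lᵢ = 10.7×10⁻⁶×103×220 + 26.5×10⁻⁶×103×550 = 1.744 mm.
Since the ends are fixed, an axial force P builds up, equal in every segment, with P · Σ Lᵢ/(AᵢEᵢ) = δ_free.
The series flexibility is Σ Lᵢ/(AᵢEᵢ) = 220/(165×116×10³) + 550/(250×44×10³) = 6.149×10⁻⁵ mm/N.
Hence P = δ_free / Σ(L/AE) = 1.744/6.149×10⁻⁵ = 28.36 kN (tensile).
σ_{cast iron} = P / A = 28360 / 165 = 171.9 MPa.

σ ≈ 172 MPa (tensile)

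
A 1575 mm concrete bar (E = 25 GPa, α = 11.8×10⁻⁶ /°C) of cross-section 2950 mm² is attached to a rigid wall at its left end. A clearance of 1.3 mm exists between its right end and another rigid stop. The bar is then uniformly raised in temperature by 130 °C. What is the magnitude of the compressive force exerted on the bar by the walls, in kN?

Unrestrained expansion: δ_free = αΔT L = 11.8×10⁻⁶ × 130 × 1575 = 2.416 mm.
This exceeds the 1.3 mm gap, so the wall pushes back. The portion of expansion that must be recovered elastically is δ_free − gap = 2.416 − 1.3 = 1.116 mm.
Compatibility: PL/(AE) = 1.116 mm, so σ = P/A = E × (1.116/1575) = 17.72 MPa.
Force on the wall = σA = 17.72 × 2950 mm² = 52.26 kN.

P ≈ 52.3 kN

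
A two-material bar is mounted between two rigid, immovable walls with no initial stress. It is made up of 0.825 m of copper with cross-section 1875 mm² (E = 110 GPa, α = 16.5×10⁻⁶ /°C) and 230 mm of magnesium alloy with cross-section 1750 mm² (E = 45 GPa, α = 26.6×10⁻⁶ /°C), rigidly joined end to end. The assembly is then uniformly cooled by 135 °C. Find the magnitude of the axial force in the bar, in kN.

Free thermal contraction of the whole bar: Σ αᵢΔT Lᵢ = 16.5×10⁻⁶×135×825 + 26.6×10⁻⁶×135×230 = 2.664 mm.
The walls prevent any net length change, so an axial force P (same in every segment) develops. Compatibility: P · Σ Lᵢ/(AᵢEᵢ) = δ_free.
Σ Lᵢ/(AᵢEᵢ) = 825/(1875×110×10³) + 230/(1750×45×10³) = 6.921×10⁻⁶ mm/N.
Hence P = δ_free / Σ(L/AE) = 2.664/6.921×10⁻⁶ = 384.9 kN (tensile).

P ≈ 385 kN (tensile)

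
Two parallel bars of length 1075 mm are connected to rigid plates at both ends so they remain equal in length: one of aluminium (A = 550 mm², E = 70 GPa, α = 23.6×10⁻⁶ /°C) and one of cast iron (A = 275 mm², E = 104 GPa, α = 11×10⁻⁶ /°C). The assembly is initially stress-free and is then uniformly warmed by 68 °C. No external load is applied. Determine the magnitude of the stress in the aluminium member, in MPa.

The aluminium has the larger α, so on heating it would change length more than the cast iron if both were free. The rigid plates force a common final length, so the aluminium is put into compression and the cast iron into tension, with equal and opposite forces P (no external load).
Compatibility of the two members (thermal + elastic change equal): (α₁ − α₂)ΔT = P·[1/(A₁E₁) + 1/(A₂E₂)].
|α₁ − α₂|·ΔT = 12.6×10⁻⁶ × 68 = 0.0008568.
1/(A₁E₁) + 1/(A₂E₂) = 1/(550×70×10³) + 1/(275×104×10³) = 6.094×10⁻⁸ N⁻¹.
So P = 0.0008568 / 6.094×10⁻⁸ = 14.06 kN.
σ_{aluminium} = P/A₁ = 14060/550 = 25.56 MPa, compressive.

σ ≈ 25.6 MPa (compressive)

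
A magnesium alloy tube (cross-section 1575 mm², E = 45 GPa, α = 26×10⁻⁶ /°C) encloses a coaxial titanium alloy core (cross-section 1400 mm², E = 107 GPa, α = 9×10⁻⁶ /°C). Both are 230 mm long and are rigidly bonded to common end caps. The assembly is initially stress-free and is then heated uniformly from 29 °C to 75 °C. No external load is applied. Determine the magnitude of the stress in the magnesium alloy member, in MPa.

σ ≈ 23.9 MPa (compressive)

Equilibrium of a rigid end plate with no external load gives equal and opposite internal forces ±P in the two members. Since α_{magnesium alloy} > α_{titanium alloy}, heating drives the magnesium alloy into compression and the titanium alloy into tension.
Compatibility of the two members (thermal + elastic change equal): (α₁ − α₂)ΔT = P·[1/(A₁E₁) + 1/(A₂E₂)].
|α₁ − α₂|·ΔT = 17×10⁻⁶ × 46 = 0.000782.
1/(A₁E₁) + 1/(A₂E₂) = 1/(1575×45×10³) + 1/(1400×107×10³) = 2.078×10⁻⁸ N⁻¹.
So P = 0.000782 / 2.078×10⁻⁸ = 37.62 kN.
σ_{magnesium alloy} = P/A₁ = 37620/1575 = 23.89 MPa, compressive.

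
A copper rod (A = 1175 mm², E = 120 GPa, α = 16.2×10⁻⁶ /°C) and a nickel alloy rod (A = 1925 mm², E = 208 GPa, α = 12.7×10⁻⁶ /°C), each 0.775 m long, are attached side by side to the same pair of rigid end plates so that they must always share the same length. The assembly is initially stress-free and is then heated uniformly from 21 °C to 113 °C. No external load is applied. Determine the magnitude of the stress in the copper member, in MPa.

Equilibrium of a rigid end plate with no external load gives equal and opposite internal forces ±P in the two members. Since α_{copper} > α_{nickel alloy}, heating drives the copper into compression and the nickel alloy into tension.
Setting the final lengths equal and cancelling L: (α₁ − α₂)ΔT = P/(A₁E₁) + P/(A₂E₂).
|α₁ − α₂|·ΔT = 3.5×10⁻⁶ × 92 = 0.000322.
1/(A₁E₁) + 1/(A₂E₂) = 1/(1175×120×10³) + 1/(1925×208×10³) = 9.59×10⁻⁹ N⁻¹.
P = 0.000322 / 9.59×10⁻⁹ = 33580 N = 33.58 kN.
σ_{copper} = P/A₁ = 33580/1175 = 28.58 MPa, compressive.

σ ≈ 28.6 MPa (compressive)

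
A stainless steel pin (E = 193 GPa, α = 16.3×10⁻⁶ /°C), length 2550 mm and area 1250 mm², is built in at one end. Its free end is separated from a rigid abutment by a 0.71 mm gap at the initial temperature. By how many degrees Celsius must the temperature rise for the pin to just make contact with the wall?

The gap closes when αΔT L = 0.71 mm, since the pin is still unstressed at that instant.
ΔT = 0.71 / (16.3×10⁻⁶ × 2550) = 17.08 °C.

ΔT ≈ 17.1 °C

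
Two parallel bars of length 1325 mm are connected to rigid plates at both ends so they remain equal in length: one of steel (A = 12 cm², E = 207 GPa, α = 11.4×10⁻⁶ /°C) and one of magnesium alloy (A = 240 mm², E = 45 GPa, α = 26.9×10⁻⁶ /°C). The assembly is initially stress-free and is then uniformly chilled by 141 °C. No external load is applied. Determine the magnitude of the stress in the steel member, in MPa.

The magnesium alloy has the larger α, so on cooling it would change length more than the steel if both were free. The rigid plates force a common final length, so the magnesium alloy is put into tension and the steel into compression, with equal and opposite forces P (no external load).
Equating the net (thermal + elastic) strains gives |α₁ − α₂|·ΔT = P·[1/(A₁E₁) + 1/(A₂E₂)].
|α₁ − α₂|·ΔT = 15.5×10⁻⁶ × 141 = 0.002185.
1/(A₁E₁) + 1/(A₂E₂) = 1/(1200×207×10³) + 1/(240×45×10³) = 9.662×10⁻⁸ N⁻¹.
P = 0.002185 / 9.662×10⁻⁸ = 22620 N = 22.62 kN.
σ_{steel} = P/A₁ = 22620/1200 = 18.85 MPa, compressive.

σ ≈ 18.8 MPa (compressive)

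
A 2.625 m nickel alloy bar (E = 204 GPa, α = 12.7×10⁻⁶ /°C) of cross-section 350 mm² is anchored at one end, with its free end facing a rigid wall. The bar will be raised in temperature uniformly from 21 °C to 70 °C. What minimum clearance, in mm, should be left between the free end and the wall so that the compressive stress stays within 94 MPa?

Free expansion if unrestrained: δ_free = αΔT L = 12.7×10⁻⁶ × 49 × 2625 = 1.634 mm.
At the allowable stress the elastic shortening the wall may impose is σL/E = 94 × 2625 / (204×10³) = 1.21 mm.
So the gap has to take up the difference, g_min = δ_free − σL/E = 1.634 − 1.21 = 0.424 mm.

g ≈ 0.424 mm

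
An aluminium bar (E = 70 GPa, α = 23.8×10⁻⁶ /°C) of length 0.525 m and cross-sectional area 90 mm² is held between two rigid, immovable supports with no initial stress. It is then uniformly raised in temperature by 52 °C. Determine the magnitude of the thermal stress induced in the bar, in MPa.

With length fixed, the mechanical strain must cancel the thermal strain αΔT = 23.8×10⁻⁶ × 52 = 1237.6×10⁻⁶.
σ = EαΔT = 70×10³ × 23.8×10⁻⁶ × 52 = 86.63 MPa (compressive; the bar is trying to expand).

σ ≈ 86.6 MPa (compressive)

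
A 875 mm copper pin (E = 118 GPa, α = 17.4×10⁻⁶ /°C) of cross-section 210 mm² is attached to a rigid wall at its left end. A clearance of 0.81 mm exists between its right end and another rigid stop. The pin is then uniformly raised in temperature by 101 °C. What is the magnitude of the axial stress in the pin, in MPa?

σ ≈ 98.1 MPa (compressive)

Free thermal elongation = αΔT L = 17.4×10⁻⁶ × 101 × 875 = 1.538 mm.
After closing the 0.81 mm clearance, 1.538 − 0.81 = 0.7277 mm of expansion remains to be suppressed by the wall.
That suppressed elongation corresponds to σ = E·Δ/L = 118×10³ × 0.7277/875 = 98.14 MPa.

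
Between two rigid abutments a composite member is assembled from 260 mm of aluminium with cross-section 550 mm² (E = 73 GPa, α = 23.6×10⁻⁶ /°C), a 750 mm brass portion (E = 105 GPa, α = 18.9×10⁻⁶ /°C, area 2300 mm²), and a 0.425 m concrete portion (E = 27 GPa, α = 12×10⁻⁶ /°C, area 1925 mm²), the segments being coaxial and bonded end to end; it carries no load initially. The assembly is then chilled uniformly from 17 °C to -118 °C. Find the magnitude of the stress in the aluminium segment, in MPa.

σ ≈ 351 MPa (tensile)

If the supports were absent, the total length change would be Σ αᵢΔT Lᵢ = 23.6×10⁻⁶×135×260 + 18.9×10⁻⁶×135×750 + 12×10⁻⁶×135×425 = 3.43 mm.
The walls prevent any net length change, so an axial force P (same in every segment) develops. Compatibility: P · Σ Lᵢ/(AᵢEᵢ) = δ_free.
Σ Lᵢ/(AᵢEᵢ) = 260/(550×73×10³) + 750/(2300×105×10³) + 425/(1925×27×10³) = 1.776×10⁻⁵ mm/N.
Hence P = δ_free / Σ(L/AE) = 3.43/1.776×10⁻⁵ = 193.2 kN (tensile).
σ_{aluminium} = P / A = 193200 / 550 = 351.2 MPa.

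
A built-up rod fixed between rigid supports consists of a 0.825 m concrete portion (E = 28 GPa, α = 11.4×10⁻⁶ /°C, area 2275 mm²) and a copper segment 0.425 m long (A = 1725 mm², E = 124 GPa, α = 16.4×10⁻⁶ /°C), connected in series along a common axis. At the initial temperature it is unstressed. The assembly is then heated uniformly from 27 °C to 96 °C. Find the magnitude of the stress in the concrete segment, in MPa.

σ ≈ 33.2 MPa (compressive)

Free thermal expansion of the whole bar: Σ αᵢΔT Lᵢ = 11.4×10⁻⁶×69×825 + 16.4×10⁻⁶×69×425 = 1.13 mm.
The rigid supports impose zero overall length change; the single axial force P common to all segments must satisfy P Σ Lᵢ/(AᵢEᵢ) = δ_free.
Σ Lᵢ/(AᵢEᵢ) = 825/(2275×28×10³) + 425/(1725×124×10³) = 1.494×10⁻⁵ mm/N.
Hence P = δ_free / Σ(L/AE) = 1.13/1.494×10⁻⁵ = 75.64 kN (compressive).
σ_{concrete} = P / A = 75640 / 2275 = 33.25 MPa.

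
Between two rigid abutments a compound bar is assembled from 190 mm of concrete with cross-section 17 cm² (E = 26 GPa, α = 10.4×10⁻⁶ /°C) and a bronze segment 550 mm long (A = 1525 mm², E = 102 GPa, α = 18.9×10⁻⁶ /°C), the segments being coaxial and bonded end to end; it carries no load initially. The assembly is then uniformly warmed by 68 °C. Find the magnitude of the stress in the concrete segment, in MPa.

With the walls removed the bar would change length by δ_free = Σ αᵢΔT Lᵢ = 10.4×10⁻⁶×68×190 + 18.9×10⁻⁶×68×550 = 0.8412 mm.
Since the ends are fixed, an axial force P builds up, equal in every segment, with P · Σ Lᵢ/(AᵢEᵢ) = δ_free.
The series flexibility is Σ Lᵢ/(AᵢEᵢ) = 190/(1700×26×10³) + 550/(1525×102×10³) = 7.834×10⁻⁶ mm/N.
Hence P = δ_free / Σ(L/AE) = 0.8412/7.834×10⁻⁶ = 107.4 kN (compressive).
σ_{concrete} = P / A = 107400 / 1700 = 63.16 MPa.

σ ≈ 63.2 MPa (compressive)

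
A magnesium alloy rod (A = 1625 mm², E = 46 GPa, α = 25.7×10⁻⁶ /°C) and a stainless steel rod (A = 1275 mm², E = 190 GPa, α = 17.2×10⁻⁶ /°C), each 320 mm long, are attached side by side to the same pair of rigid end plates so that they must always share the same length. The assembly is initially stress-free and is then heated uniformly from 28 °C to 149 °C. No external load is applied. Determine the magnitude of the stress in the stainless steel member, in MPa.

σ ≈ 46.1 MPa (tensile)

The magnesium alloy has the larger α, so on heating it would change length more than the stainless steel if both were free. The rigid plates force a common final length, so the magnesium alloy is put into compression and the stainless steel into tension, with equal and opposite forces P (no external load).
Equating the net (thermal + elastic) strains gives |α₁ − α₂|·ΔT = P·[1/(A₁E₁) + 1/(A₂E₂)].
|α₁ − α₂|·ΔT = 8.5×10⁻⁶ × 121 = 0.001028.
1/(A₁E₁) + 1/(A₂E₂) = 1/(1625×46×10³) + 1/(1275×190×10³) = 1.751×10⁻⁸ N⁻¹.
P = 0.001028 / 1.751×10⁻⁸ = 58750 N = 58.75 kN.
σ_{stainless steel} = P/A₂ = 58750/1275 = 46.08 MPa, tensile.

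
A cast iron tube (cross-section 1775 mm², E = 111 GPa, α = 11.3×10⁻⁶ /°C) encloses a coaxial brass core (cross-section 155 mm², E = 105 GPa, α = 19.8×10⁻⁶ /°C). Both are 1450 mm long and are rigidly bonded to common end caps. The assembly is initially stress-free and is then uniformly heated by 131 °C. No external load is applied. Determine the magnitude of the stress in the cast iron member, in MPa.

Equilibrium of a rigid end plate with no external load gives equal and opposite internal forces ±P in the two members. Since α_{brass} > α_{cast iron}, heating drives the brass into compression and the cast iron into tension.
Setting the final lengths equal and cancelling L: (α₁ − α₂)ΔT = P/(A₁E₁) + P/(A₂E₂).
|α₁ − α₂|·ΔT = 8.5×10⁻⁶ × 131 = 0.001113.
1/(A₁E₁) + 1/(A₂E₂) = 1/(1775×111×10³) + 1/(155×105×10³) = 6.652×10⁻⁸ N⁻¹.
So P = 0.001113 / 6.652×10⁻⁸ = 16.74 kN.
σ_{cast iron} = P/A₁ = 16740/1775 = 9.431 MPa, tensile.

σ ≈ 9.43 MPa (tensile)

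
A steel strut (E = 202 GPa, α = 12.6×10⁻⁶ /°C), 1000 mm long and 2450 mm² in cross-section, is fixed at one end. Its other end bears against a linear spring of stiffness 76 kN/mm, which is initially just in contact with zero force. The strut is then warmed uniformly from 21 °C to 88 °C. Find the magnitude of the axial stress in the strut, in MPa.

σ ≈ 22.7 MPa (compressive)

If the spring were absent the strut would lengthen by αΔT L = 12.6×10⁻⁶ × 67 × 1000 = 0.8442 mm.
With a force P in the spring, the elastic change of the strut is PL/(AE) and that of the spring is P/k; compatibility requires their sum to equal δ_free.
So P = δ_free / [L/(AE) + 1/k] = 0.8442 / [ 1000/(2450×202×10³) + 1/(76×10³) ].
P = 0.8442 / 1.518×10⁻⁵ = 55620 N.
σ = P/A = 55620/2450 = 22.7 MPa.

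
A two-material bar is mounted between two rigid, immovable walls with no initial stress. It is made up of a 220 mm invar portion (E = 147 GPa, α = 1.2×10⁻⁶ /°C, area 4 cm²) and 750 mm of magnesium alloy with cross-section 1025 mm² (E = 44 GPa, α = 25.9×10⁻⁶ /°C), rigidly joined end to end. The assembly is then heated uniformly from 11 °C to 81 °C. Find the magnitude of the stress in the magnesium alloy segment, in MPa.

σ ≈ 66 MPa (compressive)

With the walls removed the bar would change length by δ_free = Σ αᵢΔT Lᵢ = 1.2×10⁻⁶×70×220 + 25.9×10⁻⁶×70×750 = 1.378 mm.
The walls prevent any net length change, so an axial force P (same in every segment) develops. Compatibility: P · Σ Lᵢ/(AᵢEᵢ) = δ_free.
Σ Lᵢ/(AᵢEᵢ) = 220/(400×147×10³) + 750/(1025×44×10³) = 2.037×10⁻⁵ mm/N.
So P = 1.378 / 2.037×10⁻⁵ = 67.66 kN, compressive.
σ_{magnesium alloy} = P / A = 67660 / 1025 = 66.01 MPa.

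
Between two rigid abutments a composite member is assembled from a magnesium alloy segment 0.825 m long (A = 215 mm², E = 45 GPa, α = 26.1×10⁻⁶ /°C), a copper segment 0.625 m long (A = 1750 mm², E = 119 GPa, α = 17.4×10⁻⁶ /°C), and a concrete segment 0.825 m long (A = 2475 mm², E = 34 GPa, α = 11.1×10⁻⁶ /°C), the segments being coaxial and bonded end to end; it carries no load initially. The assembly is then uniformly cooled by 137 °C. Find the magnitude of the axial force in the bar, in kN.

If the supports were absent, the total length change would be Σ αᵢΔT Lᵢ = 26.1×10⁻⁶×137×825 + 17.4×10⁻⁶×137×625 + 11.1×10⁻⁶×137×825 = 5.694 mm.
The walls prevent any net length change, so an axial force P (same in every segment) develops. Compatibility: P · Σ Lᵢ/(AᵢEᵢ) = δ_free.
The series flexibility is Σ Lᵢ/(AᵢEᵢ) = 825/(215×45×10³) + 625/(1750×119×10³) + 825/(2475×34×10³) = 9.808×10⁻⁵ mm/N.
P = 5.694 / 9.808×10⁻⁵ = 58060 N = 58.06 kN, tensile.

P ≈ 58.1 kN (tensile)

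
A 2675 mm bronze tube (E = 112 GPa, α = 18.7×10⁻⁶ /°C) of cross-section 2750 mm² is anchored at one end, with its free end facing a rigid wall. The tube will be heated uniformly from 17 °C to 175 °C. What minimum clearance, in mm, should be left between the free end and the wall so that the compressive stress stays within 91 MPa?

Free expansion if unrestrained: δ_free = αΔT L = 18.7×10⁻⁶ × 158 × 2675 = 7.904 mm.
At the allowable stress the elastic shortening the wall may impose is σL/E = 91 × 2675 / (112×10³) = 2.173 mm.
So the gap has to take up the difference, g_min = δ_free − σL/E = 7.904 − 2.173 = 5.73 mm.

g ≈ 5.73 mm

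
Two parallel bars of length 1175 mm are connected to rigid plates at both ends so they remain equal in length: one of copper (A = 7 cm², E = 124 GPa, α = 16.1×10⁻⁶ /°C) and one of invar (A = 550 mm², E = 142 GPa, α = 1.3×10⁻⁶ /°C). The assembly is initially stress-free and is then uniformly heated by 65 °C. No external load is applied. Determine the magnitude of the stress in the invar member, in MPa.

Equilibrium of a rigid end plate with no external load gives equal and opposite internal forces ±P in the two members. Since α_{copper} > α_{invar}, heating drives the copper into compression and the invar into tension.
Compatibility of the two members (thermal + elastic change equal): (α₁ − α₂)ΔT = P·[1/(A₁E₁) + 1/(A₂E₂)].
|α₁ − α₂|·ΔT = 14.8×10⁻⁶ × 65 = 0.000962.
1/(A₁E₁) + 1/(A₂E₂) = 1/(700×124×10³) + 1/(550×142×10³) = 2.432×10⁻⁸ N⁻¹.
So P = 0.000962 / 2.432×10⁻⁸ = 39.55 kN.
σ_{invar} = P/A₂ = 39550/550 = 71.91 MPa, tensile.

σ ≈ 71.9 MPa (tensile)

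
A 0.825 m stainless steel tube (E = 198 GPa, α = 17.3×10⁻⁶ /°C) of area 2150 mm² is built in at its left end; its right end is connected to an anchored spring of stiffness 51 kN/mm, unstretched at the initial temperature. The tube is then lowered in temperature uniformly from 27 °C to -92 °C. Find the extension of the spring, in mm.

δ ≈ 1.55 mm

Free thermal contraction: δ_free = αΔT L = 17.3×10⁻⁶ × 119 × 825 = 1.698 mm.
Let P be the tensile force in the spring. The tube extends elastically by PL/(AE) and the spring stretches by P/k; together these equal δ_free.
P [ L/(AE) + 1/k ] = δ_free → P [ 825/(2150×198×10³) + 1/(51×10³) ] = 1.698.
P = 1.698 / 2.155×10⁻⁵ = 78830 N.
Spring extension = P/k = 78830/(51×10³) = 1.546 mm.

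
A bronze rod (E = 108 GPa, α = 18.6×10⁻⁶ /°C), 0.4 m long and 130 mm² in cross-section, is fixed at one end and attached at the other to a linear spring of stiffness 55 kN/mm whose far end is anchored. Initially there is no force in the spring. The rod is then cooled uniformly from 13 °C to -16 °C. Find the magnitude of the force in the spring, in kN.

P ≈ 4.62 kN

Free thermal contraction: δ_free = αΔT L = 18.6×10⁻⁶ × 29 × 400 = 0.2158 mm.
With a force P in the spring, the elastic change of the rod is PL/(AE) and that of the spring is P/k; compatibility requires their sum to equal δ_free.
P [ L/(AE) + 1/k ] = δ_free → P [ 400/(130×108×10³) + 1/(55×10³) ] = 0.2158.
P = 0.2158 / 4.667×10⁻⁵ = 4623 N.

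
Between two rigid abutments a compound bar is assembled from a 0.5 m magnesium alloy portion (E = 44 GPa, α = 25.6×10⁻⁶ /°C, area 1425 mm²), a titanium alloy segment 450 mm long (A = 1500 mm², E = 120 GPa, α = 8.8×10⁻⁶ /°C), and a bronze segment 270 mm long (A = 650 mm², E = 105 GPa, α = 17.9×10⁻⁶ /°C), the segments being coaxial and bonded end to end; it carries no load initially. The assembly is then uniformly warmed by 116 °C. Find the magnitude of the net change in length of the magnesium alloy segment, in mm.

|ΔL| ≈ 0.101 mm

Free thermal expansion of the whole bar: Σ αᵢΔT Lᵢ = 25.6×10⁻⁶×116×500 + 8.8×10⁻⁶×116×450 + 17.9×10⁻⁶×116×270 = 2.505 mm.
The walls prevent any net length change, so an axial force P (same in every segment) develops. Compatibility: P · Σ Lᵢ/(AᵢEᵢ) = δ_free.
The series flexibility is Σ Lᵢ/(AᵢEᵢ) = 500/(1425×44×10³) + 450/(1500×120×10³) + 270/(650×105×10³) = 1.443×10⁻⁵ mm/N.
Hence P = δ_free / Σ(L/AE) = 2.505/1.443×10⁻⁵ = 173.6 kN (compressive).
For the magnesium alloy segment, free thermal change = 25.6×10⁻⁶×116×500 = 1.485 mm and elastic change from P = 173600×500/(1425×44×10³) = 1.384 mm; these oppose, so the net change is 0.101 mm (segment lengthens).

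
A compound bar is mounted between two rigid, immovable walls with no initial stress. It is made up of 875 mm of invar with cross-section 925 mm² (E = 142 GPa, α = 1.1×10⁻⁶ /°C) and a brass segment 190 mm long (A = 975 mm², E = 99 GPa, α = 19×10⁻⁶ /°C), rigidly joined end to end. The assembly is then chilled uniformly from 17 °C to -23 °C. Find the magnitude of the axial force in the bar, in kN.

With the walls removed the bar would change length by δ_free = Σ αᵢΔT Lᵢ = 1.1×10⁻⁶×40×875 + 19×10⁻⁶×40×190 = 0.1829 mm.
The rigid supports impose zero overall length change; the single axial force P common to all segments must satisfy P Σ Lᵢ/(AᵢEᵢ) = δ_free.
The series flexibility is Σ Lᵢ/(AᵢEᵢ) = 875/(925×142×10³) + 190/(975×99×10³) = 8.63×10⁻⁶ mm/N.
P = 0.1829 / 8.63×10⁻⁶ = 21190 N = 21.19 kN, tensile.

P ≈ 21.2 kN (tensile)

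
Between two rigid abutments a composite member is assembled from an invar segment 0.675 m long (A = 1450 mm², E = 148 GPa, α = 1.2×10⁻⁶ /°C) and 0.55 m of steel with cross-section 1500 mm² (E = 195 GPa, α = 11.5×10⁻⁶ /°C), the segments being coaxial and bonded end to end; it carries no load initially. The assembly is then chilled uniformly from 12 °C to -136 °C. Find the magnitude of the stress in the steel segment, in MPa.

With the walls removed the bar would change length by δ_free = Σ αᵢΔT Lᵢ = 1.2×10⁻⁶×148×675 + 11.5×10⁻⁶×148×550 = 1.056 mm.
The walls prevent any net length change, so an axial force P (same in every segment) develops. Compatibility: P · Σ Lᵢ/(AᵢEᵢ) = δ_free.
The series flexibility is Σ Lᵢ/(AᵢEᵢ) = 675/(1450×148×10³) + 550/(1500×195×10³) = 5.026×10⁻⁶ mm/N.
So P = 1.056 / 5.026×10⁻⁶ = 210.1 kN, tensile.
σ_{steel} = P / A = 210100 / 1500 = 140.1 MPa.

σ ≈ 140 MPa (tensile)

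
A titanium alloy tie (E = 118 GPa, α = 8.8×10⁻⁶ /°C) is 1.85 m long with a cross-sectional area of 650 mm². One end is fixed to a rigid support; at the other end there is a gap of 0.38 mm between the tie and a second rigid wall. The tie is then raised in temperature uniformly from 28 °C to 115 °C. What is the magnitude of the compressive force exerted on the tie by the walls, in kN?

Free thermal elongation = αΔT L = 8.8×10⁻⁶ × 87 × 1850 = 1.416 mm.
The gap closes (δ_free > 0.38 mm) and the wall then resists a further 1.416 − 0.38 = 1.036 mm of expansion.
Compatibility: PL/(AE) = 1.036 mm, so σ = P/A = E × (1.036/1850) = 66.1 MPa.
Force on the wall = σA = 66.1 × 650 mm² = 42.97 kN.

P ≈ 43 kN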